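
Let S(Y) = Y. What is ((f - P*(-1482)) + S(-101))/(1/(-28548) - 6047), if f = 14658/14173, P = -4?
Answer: 2438980080732/2446681545961 ≈ 0.99685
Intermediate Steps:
f = 14658/14173 (f = 14658*(1/14173) = 14658/14173 ≈ 1.0342)
((f - P*(-1482)) + S(-101))/(1/(-28548) - 6047) = ((14658/14173 - (-4)*(-1482)) - 101)/(1/(-28548) - 6047) = ((14658/14173 - 1*5928) - 101)/(-1/28548 - 6047) = ((14658/14173 - 5928) - 101)/(-172629757/28548) = (-84002886/14173 - 101)*(-28548/172629757) = -85434359/14173*(-28548/172629757) = 2438980080732/2446681545961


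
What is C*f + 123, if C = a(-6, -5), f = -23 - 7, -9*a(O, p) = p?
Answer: 319/3 ≈ 106.33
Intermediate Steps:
a(O, p) = -p/9
f = -30
C = 5/9 (C = -⅑*(-5) = 5/9 ≈ 0.55556)
C*f + 123 = (5/9)*(-30) + 123 = -50/3 + 123 = 319/3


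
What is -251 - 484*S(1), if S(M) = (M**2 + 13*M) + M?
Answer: -7511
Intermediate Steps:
S(M) = M**2 + 14*M
-251 - 484*S(1) = -251 - 484*(14 + 1) = -251 - 484*15 = -251 - 7260 = -7511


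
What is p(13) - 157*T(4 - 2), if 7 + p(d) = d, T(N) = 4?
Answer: -622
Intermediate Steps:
p(d) = -7 + d
p(13) - 157*T(4 - 2) = (-7 + 13) - 157*4 = 6 - 628 = -622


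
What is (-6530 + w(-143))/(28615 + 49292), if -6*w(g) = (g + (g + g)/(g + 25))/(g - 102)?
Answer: -283177597/3378437055 ≈ -0.083819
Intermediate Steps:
w(g) = -(g + 2*g/(25 + g))/(6*(-102 + g)) (w(g) = -(g + (g + g)/(g + 25))/(6*(g - 102)) = -(g + (2*g)/(25 + g))/(6*(-102 + g)) = -(g + 2*g/(25 + g))/(6*(-102 + g)))
(-6530 + w(-143))/(28615 + 49292) = (-6530 + (1/6)*(-143)*(27 - 143)/(2550 - 1*(-143)**2 + 77*(-143)))/(28615 + 49292) = (-6530 + (1/6)*(-143)*(-116)/(2550 - 1*20449 - 11011))/77907 = (-6530 + (1/6)*(-143)*(-116)/(2550 - 20449 - 11011))*(1/77907) = (-6530 + (1/6)*(-143)*(-116)/(-28910))*(1/77907) = (-6530 + (1/6)*(-143)*(-1/28910)*(-116))*(1/77907) = (-6530 - 4147/43365)*(1/77907) = -283177597/43365*1/77907 = -283177597/3378437055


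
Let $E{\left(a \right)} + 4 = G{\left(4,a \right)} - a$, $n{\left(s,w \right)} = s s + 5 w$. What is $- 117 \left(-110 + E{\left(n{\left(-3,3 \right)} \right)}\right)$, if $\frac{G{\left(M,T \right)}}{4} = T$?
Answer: $4914$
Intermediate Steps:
$n{\left(s,w \right)} = s^{2} + 5 w$
$G{\left(M,T \right)} = 4 T$
$E{\left(a \right)} = -4 + 3 a$ ($E{\left(a \right)} = -4 + \left(4 a - a\right) = -4 + 3 a$)
$- 117 \left(-110 + E{\left(n{\left(-3,3 \right)} \right)}\right) = - 117 \left(-110 - \left(4 - 3 \left(\left(-3\right)^{2} + 5 \cdot 3\right)\right)\right) = - 117 \left(-110 - \left(4 - 3 \left(9 + 15\right)\right)\right) = - 117 \left(-110 + \left(-4 + 3 \cdot 24\right)\right) = - 117 \left(-110 + \left(-4 + 72\right)\right) = - 117 \left(-110 + 68\right) = \left(-117\right) \left(-42\right) = 4914$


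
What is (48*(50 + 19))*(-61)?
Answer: -202032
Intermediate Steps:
(48*(50 + 19))*(-61) = (48*69)*(-61) = 3312*(-61) = -202032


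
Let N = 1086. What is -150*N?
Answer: -162900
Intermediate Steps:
-150*N = -150*1086 = -162900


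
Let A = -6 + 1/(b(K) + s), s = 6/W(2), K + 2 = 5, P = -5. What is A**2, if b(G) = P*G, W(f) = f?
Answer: 5329/144 ≈ 37.007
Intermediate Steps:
K = 3 (K = -2 + 5 = 3)
b(G) = -5*G
s = 3 (s = 6/2 = 6*(1/2) = 3)
A = -73/12 (A = -6 + 1/(-5*3 + 3) = -6 + 1/(-15 + 3) = -6 + 1/(-12) = -6 + 1*(-1/12) = -6 - 1/12 = -73/12 ≈ -6.0833)
A**2 = (-73/12)**2 = 5329/144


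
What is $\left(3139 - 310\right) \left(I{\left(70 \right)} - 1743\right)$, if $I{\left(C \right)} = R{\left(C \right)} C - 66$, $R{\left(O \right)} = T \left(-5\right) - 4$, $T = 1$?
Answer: $-6899931$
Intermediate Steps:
$R{\left(O \right)} = -9$ ($R{\left(O \right)} = 1 \left(-5\right) - 4 = -5 - 4 = -9$)
$I{\left(C \right)} = -66 - 9 C$ ($I{\left(C \right)} = - 9 C - 66 = -66 - 9 C$)
$\left(3139 - 310\right) \left(I{\left(70 \right)} - 1743\right) = \left(3139 - 310\right) \left(\left(-66 - 630\right) - 1743\right) = 2829 \left(\left(-66 - 630\right) - 1743\right) = 2829 \left(-696 - 1743\right) = 2829 \left(-2439\right) = -6899931$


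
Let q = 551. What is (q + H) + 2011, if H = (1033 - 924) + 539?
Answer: 3210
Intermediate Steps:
H = 648 (H = 109 + 539 = 648)
(q + H) + 2011 = (551 + 648) + 2011 = 1199 + 2011 = 3210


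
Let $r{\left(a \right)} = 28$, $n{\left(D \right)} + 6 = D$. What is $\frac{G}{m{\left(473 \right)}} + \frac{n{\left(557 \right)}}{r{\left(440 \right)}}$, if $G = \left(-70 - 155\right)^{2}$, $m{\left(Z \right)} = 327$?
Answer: $\frac{532559}{3052} \approx 174.5$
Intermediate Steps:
$n{\left(D \right)} = -6 + D$
$G = 50625$ ($G = \left(-225\right)^{2} = 50625$)
$\frac{G}{m{\left(473 \right)}} + \frac{n{\left(557 \right)}}{r{\left(440 \right)}} = \frac{50625}{327} + \frac{-6 + 557}{28} = 50625 \cdot \frac{1}{327} + 551 \cdot \frac{1}{28} = \frac{16875}{109} + \frac{551}{28} = \frac{532559}{3052}$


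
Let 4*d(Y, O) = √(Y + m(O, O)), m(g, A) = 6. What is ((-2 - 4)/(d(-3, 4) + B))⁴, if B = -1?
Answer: 331776/(4 - √3)⁴ ≈ 12540.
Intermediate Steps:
d(Y, O) = √(6 + Y)/4 (d(Y, O) = √(Y + 6)/4 = √(6 + Y)/4)
((-2 - 4)/(d(-3, 4) + B))⁴ = ((-2 - 4)/(√(6 - 3)/4 - 1))⁴ = (-6/(√3/4 - 1))⁴ = (-6/(-1 + √3/4))⁴ = 1296/(-1 + √3/4)⁴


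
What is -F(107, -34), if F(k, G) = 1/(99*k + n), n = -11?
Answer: -1/10582 ≈ -9.4500e-5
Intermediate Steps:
F(k, G) = 1/(-11 + 99*k) (F(k, G) = 1/(99*k - 11) = 1/(-11 + 99*k))
-F(107, -34) = -1/(11*(-1 + 9*107)) = -1/(11*(-1 + 963)) = -1/(11*962) = -1*1/10582 = -1/10582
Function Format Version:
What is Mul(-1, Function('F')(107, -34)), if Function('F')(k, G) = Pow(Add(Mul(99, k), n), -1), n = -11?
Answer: Rational(-1, 10582) ≈ -9.4500e-5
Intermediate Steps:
Function('F')(k, G) = Pow(Add(-11, Mul(99, k)), -1) (Function('F')(k, G) = Pow(Add(Mul(99, k), -11), -1) = Pow(Add(-11, Mul(99, k)), -1))
Mul(-1, Function('F')(107, -34)) = Mul(-1, Mul(Rational(1, 11), Pow(Add(-1, Mul(9, 107)), -1))) = Mul(-1, Mul(Rational(1, 11), Pow(Add(-1, 963), -1))) = Mul(-1, Mul(Rational(1, 11), Pow(962, -1))) = Mul(-1, Mul(Rational(1, 11), Rational(1, 962))) = Mul(-1, Rational(1, 10582)) = Rational(-1, 10582)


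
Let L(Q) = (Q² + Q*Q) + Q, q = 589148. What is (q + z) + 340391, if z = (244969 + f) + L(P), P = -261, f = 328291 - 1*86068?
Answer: 1552712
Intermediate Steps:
f = 242223 (f = 328291 - 86068 = 242223)
L(Q) = Q + 2*Q² (L(Q) = (Q² + Q²) + Q = 2*Q² + Q = Q + 2*Q²)
z = 623173 (z = (244969 + 242223) - 261*(1 + 2*(-261)) = 487192 - 261*(1 - 522) = 487192 - 261*(-521) = 487192 + 135981 = 623173)
(q + z) + 340391 = (589148 + 623173) + 340391 = 1212321 + 340391 = 1552712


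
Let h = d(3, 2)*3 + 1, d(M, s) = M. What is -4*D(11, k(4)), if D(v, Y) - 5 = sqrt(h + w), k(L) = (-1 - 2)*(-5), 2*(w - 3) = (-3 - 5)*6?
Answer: -20 - 4*I*sqrt(11) ≈ -20.0 - 13.266*I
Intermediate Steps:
w = -21 (w = 3 + ((-3 - 5)*6)/2 = 3 + (-8*6)/2 = 3 + (1/2)*(-48) = 3 - 24 = -21)
k(L) = 15 (k(L) = -3*(-5) = 15)
h = 10 (h = 3*3 + 1 = 9 + 1 = 10)
D(v, Y) = 5 + I*sqrt(11) (D(v, Y) = 5 + sqrt(10 - 21) = 5 + sqrt(-11) = 5 + I*sqrt(11))
-4*D(11, k(4)) = -4*(5 + I*sqrt(11)) = -20 - 4*I*sqrt(11)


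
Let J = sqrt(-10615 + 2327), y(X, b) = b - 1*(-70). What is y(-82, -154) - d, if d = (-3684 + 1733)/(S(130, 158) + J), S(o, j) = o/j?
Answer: -4335270787/51729633 - 48704764*I*sqrt(518)/51729633 ≈ -83.806 - 21.429*I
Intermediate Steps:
y(X, b) = 70 + b (y(X, b) = b + 70 = 70 + b)
J = 4*I*sqrt(518) (J = sqrt(-8288) = 4*I*sqrt(518) ≈ 91.038*I)
d = -1951/(65/79 + 4*I*sqrt(518)) (d = (-3684 + 1733)/(130/158 + 4*I*sqrt(518)) = -1951/(130*(1/158) + 4*I*sqrt(518)) = -1951/(65/79 + 4*I*sqrt(518)) ≈ -0.19367 + 21.429*I)
y(-82, -154) - d = (70 - 154) - (-10018385/51729633 + 48704764*I*sqrt(518)/51729633) = -84 + (10018385/51729633 - 48704764*I*sqrt(518)/51729633) = -4335270787/51729633 - 48704764*I*sqrt(518)/51729633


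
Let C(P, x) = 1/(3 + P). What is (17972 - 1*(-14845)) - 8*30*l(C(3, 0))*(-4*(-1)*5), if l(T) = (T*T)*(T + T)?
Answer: 294953/9 ≈ 32773.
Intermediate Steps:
l(T) = 2*T³ (l(T) = T²*(2*T) = 2*T³)
(17972 - 1*(-14845)) - 8*30*l(C(3, 0))*(-4*(-1)*5) = (17972 - 1*(-14845)) - 8*30*(2*(1/(3 + 3))³)*(-4*(-1)*5) = (17972 + 14845) - 240*(2*(1/6)³)*(4*5) = 32817 - 240*(2*(⅙)³)*20 = 32817 - 240*(2*(1/216))*20 = 32817 - 240*(1/108)*20 = 32817 - 240*5/27 = 32817 - 1*400/9 = 32817 - 400/9 = 294953/9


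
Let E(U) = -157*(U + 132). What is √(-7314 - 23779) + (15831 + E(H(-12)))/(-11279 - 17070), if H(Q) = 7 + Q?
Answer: 4108/28349 + I*√31093 ≈ 0.14491 + 176.33*I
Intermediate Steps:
E(U) = -20724 - 157*U (E(U) = -157*(132 + U) = -20724 - 157*U)
√(-7314 - 23779) + (15831 + E(H(-12)))/(-11279 - 17070) = √(-7314 - 23779) + (15831 + (-20724 - 157*(7 - 12)))/(-11279 - 17070) = √(-31093) + (15831 + (-20724 - 157*(-5)))/(-28349) = I*√31093 + (15831 + (-20724 + 785))*(-1/28349) = I*√31093 + (15831 - 19939)*(-1/28349) = I*√31093 - 4108*(-1/28349) = I*√31093 + 4108/28349 = 4108/28349 + I*√31093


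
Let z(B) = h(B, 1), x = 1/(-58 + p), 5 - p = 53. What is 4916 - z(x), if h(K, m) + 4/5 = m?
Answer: 24579/5 ≈ 4915.8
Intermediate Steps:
p = -48 (p = 5 - 1*53 = 5 - 53 = -48)
h(K, m) = -⅘ + m
x = -1/106 (x = 1/(-58 - 48) = 1/(-106) = -1/106 ≈ -0.0094340)
z(B) = ⅕ (z(B) = -⅘ + 1 = ⅕)
4916 - z(x) = 4916 - 1*⅕ = 4916 - ⅕ = 24579/5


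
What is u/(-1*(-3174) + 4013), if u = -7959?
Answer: -7959/7187 ≈ -1.1074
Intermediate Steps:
u/(-1*(-3174) + 4013) = -7959/(-1*(-3174) + 4013) = -7959/(3174 + 4013) = -7959/7187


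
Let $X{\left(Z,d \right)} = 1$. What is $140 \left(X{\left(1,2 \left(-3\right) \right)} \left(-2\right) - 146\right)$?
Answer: $-20720$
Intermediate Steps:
$140 \left(X{\left(1,2 \left(-3\right) \right)} \left(-2\right) - 146\right) = 140 \left(1 \left(-2\right) - 146\right) = 140 \left(-2 - 146\right) = 140 \left(-148\right) = -20720$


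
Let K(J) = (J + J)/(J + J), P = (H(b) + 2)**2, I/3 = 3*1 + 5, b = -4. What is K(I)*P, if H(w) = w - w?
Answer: 4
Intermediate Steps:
I = 24 (I = 3*(3*1 + 5) = 3*(3 + 5) = 3*8 = 24)
H(w) = 0
P = 4 (P = (0 + 2)**2 = 2**2 = 4)
K(J) = 1 (K(J) = (2*J)/((2*J)) = (2*J)*(1/(2*J)) = 1)
K(I)*P = 1*4 = 4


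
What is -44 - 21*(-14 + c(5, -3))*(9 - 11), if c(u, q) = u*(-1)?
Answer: -842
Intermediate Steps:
c(u, q) = -u
-44 - 21*(-14 + c(5, -3))*(9 - 11) = -44 - 21*(-14 - 1*5)*(9 - 11) = -44 - 21*(-14 - 5)*(-2) = -44 - (-399)*(-2) = -44 - 21*38 = -44 - 798 = -842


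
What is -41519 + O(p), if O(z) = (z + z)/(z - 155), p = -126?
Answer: -11666587/281 ≈ -41518.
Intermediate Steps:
O(z) = 2*z/(-155 + z) (O(z) = (2*z)/(-155 + z) = 2*z/(-155 + z))
-41519 + O(p) = -41519 + 2*(-126)/(-155 - 126) = -41519 + 2*(-126)/(-281) = -41519 + 2*(-126)*(-1/281) = -41519 + 252/281 = -11666587/281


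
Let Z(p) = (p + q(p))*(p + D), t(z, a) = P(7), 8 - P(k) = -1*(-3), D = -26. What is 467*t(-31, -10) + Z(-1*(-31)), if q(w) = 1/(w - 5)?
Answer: 64745/26 ≈ 2490.2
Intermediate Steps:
q(w) = 1/(-5 + w)
P(k) = 5 (P(k) = 8 - (-1)*(-3) = 8 - 1*3 = 8 - 3 = 5)
t(z, a) = 5
Z(p) = (-26 + p)*(p + 1/(-5 + p)) (Z(p) = (p + 1/(-5 + p))*(p - 26) = (p + 1/(-5 + p))*(-26 + p) = (-26 + p)*(p + 1/(-5 + p)))
467*t(-31, -10) + Z(-1*(-31)) = 467*5 + (-26 - 1*(-31) + (-1*(-31))*(-26 - 1*(-31))*(-5 - 1*(-31)))/(-5 - 1*(-31)) = 2335 + (-26 + 31 + 31*(-26 + 31)*(-5 + 31))/(-5 + 31) = 2335 + (-26 + 31 + 31*5*26)/26 = 2335 + (-26 + 31 + 4030)/26 = 2335 + (1/26)*4035 = 2335 + 4035/26 = 64745/26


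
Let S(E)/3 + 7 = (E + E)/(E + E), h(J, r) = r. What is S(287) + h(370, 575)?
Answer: 557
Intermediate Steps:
S(E) = -18 (S(E) = -21 + 3*((E + E)/(E + E)) = -21 + 3*((2*E)/((2*E))) = -21 + 3*((2*E)*(1/(2*E))) = -21 + 3*1 = -21 + 3 = -18)
S(287) + h(370, 575) = -18 + 575 = 557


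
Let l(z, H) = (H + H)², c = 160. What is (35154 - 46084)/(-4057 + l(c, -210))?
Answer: -10930/172343 ≈ -0.063420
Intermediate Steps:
l(z, H) = 4*H² (l(z, H) = (2*H)² = 4*H²)
(35154 - 46084)/(-4057 + l(c, -210)) = (35154 - 46084)/(-4057 + 4*(-210)²) = -10930/(-4057 + 4*44100) = -10930/(-4057 + 176400) = -10930/172343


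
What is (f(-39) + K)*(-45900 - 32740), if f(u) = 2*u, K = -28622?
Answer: 2256968000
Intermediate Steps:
(f(-39) + K)*(-45900 - 32740) = (2*(-39) - 28622)*(-45900 - 32740) = (-78 - 28622)*(-78640) = -28700*(-78640) = 2256968000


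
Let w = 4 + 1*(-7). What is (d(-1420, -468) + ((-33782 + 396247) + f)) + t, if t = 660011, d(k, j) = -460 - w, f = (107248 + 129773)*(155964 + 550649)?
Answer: 167483141892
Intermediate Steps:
f = 167482119873 (f = 237021*706613 = 167482119873)
w = -3 (w = 4 - 7 = -3)
d(k, j) = -457 (d(k, j) = -460 - 1*(-3) = -460 + 3 = -457)
(d(-1420, -468) + ((-33782 + 396247) + f)) + t = (-457 + ((-33782 + 396247) + 167482119873)) + 660011 = (-457 + (362465 + 167482119873)) + 660011 = (-457 + 167482482338) + 660011 = 167482481881 + 660011 = 167483141892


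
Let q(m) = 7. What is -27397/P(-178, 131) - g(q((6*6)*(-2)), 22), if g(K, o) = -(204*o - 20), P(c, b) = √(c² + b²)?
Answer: 4468 - 27397*√48845/48845 ≈ 4344.0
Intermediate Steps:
P(c, b) = √(b² + c²)
g(K, o) = 20 - 204*o (g(K, o) = -(-20 + 204*o) = 20 - 204*o)
-27397/P(-178, 131) - g(q((6*6)*(-2)), 22) = -27397/√(131² + (-178)²) - (20 - 204*22) = -27397/√(17161 + 31684) - (20 - 4488) = -27397*√48845/48845 - 1*(-4468) = -27397*√48845/48845 + 4468 = 4468 - 27397*√48845/48845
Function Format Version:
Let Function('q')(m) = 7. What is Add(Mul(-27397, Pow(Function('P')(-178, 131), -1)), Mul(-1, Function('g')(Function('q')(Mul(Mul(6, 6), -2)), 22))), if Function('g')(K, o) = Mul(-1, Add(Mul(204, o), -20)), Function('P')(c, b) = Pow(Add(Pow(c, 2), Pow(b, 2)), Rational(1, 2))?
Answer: Add(4468, Mul(Rational(-27397, 48845), Pow(48845, Rational(1, 2)))) ≈ 4344.0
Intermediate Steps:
Function('P')(c, b) = Pow(Add(Pow(b, 2), Pow(c, 2)), Rational(1, 2))
Function('g')(K, o) = Add(20, Mul(-204, o)) (Function('g')(K, o) = Mul(-1, Add(-20, Mul(204, o))) = Add(20, Mul(-204, o)))
Add(Mul(-27397, Pow(Function('P')(-178, 131), -1)), Mul(-1, Function('g')(Function('q')(Mul(Mul(6, 6), -2)), 22))) = Add(Mul(-27397, Pow(Pow(Add(Pow(131, 2), Pow(-178, 2)), Rational(1, 2)), -1)), Mul(-1, Add(20, Mul(-204, 22)))) = Add(Mul(-27397, Pow(Pow(Add(17161, 31684), Rational(1, 2)), -1)), Mul(-1, Add(20, -4488))) = Add(Mul(-27397, Pow(Pow(48845, Rational(1, 2)), -1)), Mul(-1, -4468)) = Add(Mul(-27397, Mul(Rational(1, 48845), Pow(48845, Rational(1, 2)))), 4468) = Add(Mul(Rational(-27397, 48845), Pow(48845, Rational(1, 2))), 4468) = Add(4468, Mul(Rational(-27397, 48845), Pow(48845, Rational(1, 2))))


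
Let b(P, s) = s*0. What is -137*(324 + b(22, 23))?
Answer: -44388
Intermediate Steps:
b(P, s) = 0
-137*(324 + b(22, 23)) = -137*(324 + 0) = -137*324 = -44388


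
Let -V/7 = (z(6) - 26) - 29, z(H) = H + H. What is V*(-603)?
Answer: -181503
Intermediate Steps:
z(H) = 2*H
V = 301 (V = -7*((2*6 - 26) - 29) = -7*((12 - 26) - 29) = -7*(-14 - 29) = -7*(-43) = 301)
V*(-603) = 301*(-603) = -181503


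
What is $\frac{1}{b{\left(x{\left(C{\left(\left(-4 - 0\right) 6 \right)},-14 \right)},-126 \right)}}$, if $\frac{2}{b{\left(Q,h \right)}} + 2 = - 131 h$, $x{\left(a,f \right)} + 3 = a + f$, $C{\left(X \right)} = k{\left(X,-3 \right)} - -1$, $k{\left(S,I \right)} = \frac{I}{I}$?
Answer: $8252$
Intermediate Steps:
$k{\left(S,I \right)} = 1$
$C{\left(X \right)} = 2$ ($C{\left(X \right)} = 1 - -1 = 1 + 1 = 2$)
$x{\left(a,f \right)} = -3 + a + f$ ($x{\left(a,f \right)} = -3 + \left(a + f\right) = -3 + a + f$)
$b{\left(Q,h \right)} = \frac{2}{-2 - 131 h}$
$\frac{1}{b{\left(x{\left(C{\left(\left(-4 - 0\right) 6 \right)},-14 \right)},-126 \right)}} = \frac{1}{\left(-2\right) \frac{1}{2 + 131 \left(-126\right)}} = \frac{1}{\left(-2\right) \frac{1}{2 - 16506}} = \frac{1}{\left(-2\right) \frac{1}{-16504}} = \frac{1}{\left(-2\right) \left(- \frac{1}{16504}\right)} = \frac{1}{\frac{1}{8252}} = 8252$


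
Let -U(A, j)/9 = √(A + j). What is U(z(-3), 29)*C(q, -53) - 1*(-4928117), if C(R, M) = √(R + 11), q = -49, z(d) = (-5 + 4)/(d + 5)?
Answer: 4928117 - 171*I*√3 ≈ 4.9281e+6 - 296.18*I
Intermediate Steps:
z(d) = -1/(5 + d)
C(R, M) = √(11 + R)
U(A, j) = -9*√(A + j)
U(z(-3), 29)*C(q, -53) - 1*(-4928117) = (-9*√(-1/(5 - 3) + 29))*√(11 - 49) - 1*(-4928117) = (-9*√(-1/2 + 29))*√(-38) + 4928117 = (-9*√(-1*½ + 29))*(I*√38) + 4928117 = (-9*√(-½ + 29))*(I*√38) + 4928117 = (-9*√114/2)*(I*√38) + 4928117 = -171*I*√3 + 4928117 = 4928117 - 171*I*√3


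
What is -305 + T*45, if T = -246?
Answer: -11375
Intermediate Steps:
-305 + T*45 = -305 - 246*45 = -305 - 11070 = -11375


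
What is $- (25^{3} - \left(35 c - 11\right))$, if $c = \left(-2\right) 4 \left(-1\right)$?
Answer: $-15356$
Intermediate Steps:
$c = 8$ ($c = \left(-8\right) \left(-1\right) = 8$)
$- (25^{3} - \left(35 c - 11\right)) = - (25^{3} - \left(35 \cdot 8 - 11\right)) = - (15625 - \left(280 + \left(-36 + 25\right)\right)) = - (15625 - \left(280 - 11\right)) = - (15625 - 269) = \left(-1\right) 15356 = -15356$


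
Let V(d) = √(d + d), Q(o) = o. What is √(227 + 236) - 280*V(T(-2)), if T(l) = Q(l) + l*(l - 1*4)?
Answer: √463 - 560*√5 ≈ -1230.7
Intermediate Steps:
T(l) = l + l*(-4 + l) (T(l) = l + l*(l - 1*4) = l + l*(l - 4) = l + l*(-4 + l))
V(d) = √2*√d (V(d) = √(2*d) = √2*√d)
√(227 + 236) - 280*V(T(-2)) = √(227 + 236) - 280*√2*√(-2*(-3 - 2)) = √463 - 280*√2*√(-2*(-5)) = √463 - 280*√2*√10 = √463 - 560*√5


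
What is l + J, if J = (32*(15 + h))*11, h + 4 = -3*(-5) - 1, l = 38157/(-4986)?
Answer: 14612881/1662 ≈ 8792.3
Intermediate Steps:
l = -12719/1662 (l = 38157*(-1/4986) = -12719/1662 ≈ -7.6528)
h = 10 (h = -4 + (-3*(-5) - 1) = -4 + (15 - 1) = -4 + 14 = 10)
J = 8800 (J = (32*(15 + 10))*11 = (32*25)*11 = 800*11 = 8800)
l + J = -12719/1662 + 8800 = 14612881/1662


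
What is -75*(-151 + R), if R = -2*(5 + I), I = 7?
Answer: 13125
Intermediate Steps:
R = -24 (R = -2*(5 + 7) = -2*12 = -24)
-75*(-151 + R) = -75*(-151 - 24) = -75*(-175) = 13125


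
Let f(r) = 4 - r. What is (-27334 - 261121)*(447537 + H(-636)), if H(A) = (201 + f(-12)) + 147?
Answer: -129199282955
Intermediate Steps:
H(A) = 364 (H(A) = (201 + (4 - 1*(-12))) + 147 = (201 + (4 + 12)) + 147 = (201 + 16) + 147 = 217 + 147 = 364)
(-27334 - 261121)*(447537 + H(-636)) = (-27334 - 261121)*(447537 + 364) = -288455*447901 = -129199282955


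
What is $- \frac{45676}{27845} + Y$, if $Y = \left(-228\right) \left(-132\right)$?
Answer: $\frac{837977444}{27845} \approx 30094.0$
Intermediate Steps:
$Y = 30096$
$- \frac{45676}{27845} + Y = - \frac{45676}{27845} + 30096 = \frac{837977444}{27845}$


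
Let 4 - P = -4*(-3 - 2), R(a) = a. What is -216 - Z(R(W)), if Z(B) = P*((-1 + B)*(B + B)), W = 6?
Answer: 744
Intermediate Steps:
P = -16 (P = 4 - (-4)*(-3 - 2) = 4 - (-4)*(-5) = 4 - 1*20 = 4 - 20 = -16)
Z(B) = -32*B*(-1 + B) (Z(B) = -16*(-1 + B)*(B + B) = -16*(-1 + B)*2*B = -32*B*(-1 + B))
-216 - Z(R(W)) = -216 - 32*6*(1 - 1*6) = -216 - 32*6*(1 - 6) = -216 - 32*6*(-5) = -216 - 1*(-960) = -216 + 960 = 744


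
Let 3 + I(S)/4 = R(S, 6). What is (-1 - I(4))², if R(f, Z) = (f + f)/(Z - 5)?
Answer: 441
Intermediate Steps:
R(f, Z) = 2*f/(-5 + Z) (R(f, Z) = (2*f)/(-5 + Z) = 2*f/(-5 + Z))
I(S) = -12 + 8*S (I(S) = -12 + 4*(2*S/(-5 + 6)) = -12 + 4*(2*S/1) = -12 + 4*(2*S*1) = -12 + 4*(2*S) = -12 + 8*S)
(-1 - I(4))² = (-1 - (-12 + 8*4))² = (-1 - (-12 + 32))² = (-1 - 1*20)² = (-1 - 20)² = (-21)² = 441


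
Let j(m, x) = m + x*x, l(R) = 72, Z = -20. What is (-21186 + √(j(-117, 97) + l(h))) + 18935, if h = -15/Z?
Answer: -2251 + 2*√2341 ≈ -2154.2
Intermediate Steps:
h = ¾ (h = -15/(-20) = -15*(-1/20) = ¾ ≈ 0.75000)
j(m, x) = m + x²
(-21186 + √(j(-117, 97) + l(h))) + 18935 = (-21186 + √((-117 + 97²) + 72)) + 18935 = (-21186 + √((-117 + 9409) + 72)) + 18935 = (-21186 + √(9292 + 72)) + 18935 = (-21186 + √9364) + 18935 = (-21186 + 2*√2341) + 18935 = -2251 + 2*√2341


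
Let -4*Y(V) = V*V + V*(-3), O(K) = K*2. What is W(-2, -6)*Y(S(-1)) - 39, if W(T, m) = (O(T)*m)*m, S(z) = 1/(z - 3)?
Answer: -39/4 ≈ -9.7500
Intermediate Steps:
S(z) = 1/(-3 + z)
O(K) = 2*K
W(T, m) = 2*T*m**2 (W(T, m) = ((2*T)*m)*m = (2*T*m)*m = 2*T*m**2)
Y(V) = -V**2/4 + 3*V/4 (Y(V) = -(V*V + V*(-3))/4 = -(V**2 - 3*V)/4 = -V**2/4 + 3*V/4)
W(-2, -6)*Y(S(-1)) - 39 = (2*(-2)*(-6)**2)*((3 - 1/(-3 - 1))/(4*(-3 - 1))) - 39 = (2*(-2)*36)*((1/4)*(3 - 1/(-4))/(-4)) - 39 = -36*(-1)*(3 - 1*(-1/4))/4 - 39 = -36*(-1)*(3 + 1/4)/4 - 39 = -36*(-1)*13/(4*4) - 39 = -144*(-13/64) - 39 = 117/4 - 39 = -39/4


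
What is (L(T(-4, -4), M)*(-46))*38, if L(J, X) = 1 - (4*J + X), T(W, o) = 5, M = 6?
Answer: 43700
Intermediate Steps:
L(J, X) = 1 - X - 4*J (L(J, X) = 1 - (X + 4*J) = 1 + (-X - 4*J) = 1 - X - 4*J)
(L(T(-4, -4), M)*(-46))*38 = ((1 - 1*6 - 4*5)*(-46))*38 = ((1 - 6 - 20)*(-46))*38 = -25*(-46)*38 = 1150*38 = 43700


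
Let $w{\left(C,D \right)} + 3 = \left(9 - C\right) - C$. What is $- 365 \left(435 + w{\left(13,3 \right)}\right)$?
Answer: $-151475$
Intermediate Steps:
$w{\left(C,D \right)} = 6 - 2 C$ ($w{\left(C,D \right)} = -3 - \left(-9 + 2 C\right) = 6 - 2 C$)
$- 365 \left(435 + w{\left(13,3 \right)}\right) = - 365 \left(435 + \left(6 - 26\right)\right) = - 365 \left(435 - 20\right) = \left(-365\right) 415 = -151475$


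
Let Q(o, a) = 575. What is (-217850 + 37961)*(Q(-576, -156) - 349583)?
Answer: 62782700112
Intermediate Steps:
(-217850 + 37961)*(Q(-576, -156) - 349583) = (-217850 + 37961)*(575 - 349583) = -179889*(-349008) = 62782700112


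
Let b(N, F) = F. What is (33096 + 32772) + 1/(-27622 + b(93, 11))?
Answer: 1818681347/27611 ≈ 65868.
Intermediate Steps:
(33096 + 32772) + 1/(-27622 + b(93, 11)) = (33096 + 32772) + 1/(-27622 + 11) = 65868 + 1/(-27611) = 65868 - 1/27611 = 1818681347/27611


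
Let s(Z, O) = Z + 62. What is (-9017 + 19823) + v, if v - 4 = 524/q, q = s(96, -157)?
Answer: 854252/79 ≈ 10813.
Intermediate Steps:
s(Z, O) = 62 + Z
q = 158 (q = 62 + 96 = 158)
v = 578/79 (v = 4 + 524/158 = 4 + 524*(1/158) = 4 + 262/79 = 578/79 ≈ 7.3165)
(-9017 + 19823) + v = (-9017 + 19823) + 578/79 = 10806 + 578/79 = 854252/79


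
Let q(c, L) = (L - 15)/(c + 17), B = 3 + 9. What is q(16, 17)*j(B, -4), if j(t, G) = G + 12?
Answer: 16/33 ≈ 0.48485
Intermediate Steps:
B = 12
j(t, G) = 12 + G
q(c, L) = (-15 + L)/(17 + c)
q(16, 17)*j(B, -4) = ((-15 + 17)/(17 + 16))*(12 - 4) = (2/33)*8 = 16/33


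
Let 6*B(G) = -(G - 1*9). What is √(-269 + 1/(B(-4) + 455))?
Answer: I*√2023952723/2743 ≈ 16.401*I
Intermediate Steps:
B(G) = 3/2 - G/6 (B(G) = (-(G - 1*9))/6 = (-(G - 9))/6 = (-(-9 + G))/6 = (9 - G)/6 = 3/2 - G/6)
√(-269 + 1/(B(-4) + 455)) = √(-269 + 1/((3/2 - ⅙*(-4)) + 455)) = √(-269 + 1/((3/2 + ⅔) + 455)) = √(-269 + 1/(13/6 + 455)) = √(-269 + 1/(2743/6)) = √(-269 + 6/2743) = √(-737861/2743) = I*√2023952723/2743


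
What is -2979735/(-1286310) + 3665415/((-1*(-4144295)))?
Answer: 227516811073/71077974686 ≈ 3.2009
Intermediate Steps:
-2979735/(-1286310) + 3665415/((-1*(-4144295))) = -2979735*(-1/1286310) + 3665415/4144295 = 198649/85754 + 3665415*(1/4144295) = 198649/85754 + 733083/828859 = 227516811073/71077974686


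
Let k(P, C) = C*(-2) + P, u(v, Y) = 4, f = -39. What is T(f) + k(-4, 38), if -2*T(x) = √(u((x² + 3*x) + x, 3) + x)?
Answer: -80 - I*√35/2 ≈ -80.0 - 2.958*I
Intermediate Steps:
T(x) = -√(4 + x)/2
k(P, C) = P - 2*C (k(P, C) = -2*C + P = P - 2*C)
T(f) + k(-4, 38) = -√(4 - 39)/2 + (-4 - 2*38) = -I*√35/2 + (-4 - 76) = -I*√35/2 - 80 = -80 - I*√35/2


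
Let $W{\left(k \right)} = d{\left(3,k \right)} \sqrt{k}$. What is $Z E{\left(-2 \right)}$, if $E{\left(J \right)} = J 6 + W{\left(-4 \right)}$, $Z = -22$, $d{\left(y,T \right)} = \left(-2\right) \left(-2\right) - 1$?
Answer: $264 - 132 i \approx 264.0 - 132.0 i$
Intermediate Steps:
$d{\left(y,T \right)} = 3$ ($d{\left(y,T \right)} = 4 - 1 = 3$)
$W{\left(k \right)} = 3 \sqrt{k}$
$E{\left(J \right)} = 6 i + 6 J$ ($E{\left(J \right)} = J 6 + 3 \sqrt{-4} = 6 J + 3 \cdot 2 i = 6 J + 6 i = 6 i + 6 J$)
$Z E{\left(-2 \right)} = - 22 \left(6 i + 6 \left(-2\right)\right) = - 22 \left(6 i - 12\right) = - 22 \left(-12 + 6 i\right) = 264 - 132 i$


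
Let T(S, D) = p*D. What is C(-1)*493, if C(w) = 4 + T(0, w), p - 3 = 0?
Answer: 493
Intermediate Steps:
p = 3 (p = 3 + 0 = 3)
T(S, D) = 3*D
C(w) = 4 + 3*w
C(-1)*493 = (4 + 3*(-1))*493 = (4 - 3)*493 = 1*493 = 493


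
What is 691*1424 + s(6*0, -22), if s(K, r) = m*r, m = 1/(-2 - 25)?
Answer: 26567590/27 ≈ 9.8399e+5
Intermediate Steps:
m = -1/27 (m = 1/(-27) = -1/27 ≈ -0.037037)
s(K, r) = -r/27
691*1424 + s(6*0, -22) = 691*1424 - 1/27*(-22) = 983984 + 22/27 = 26567590/27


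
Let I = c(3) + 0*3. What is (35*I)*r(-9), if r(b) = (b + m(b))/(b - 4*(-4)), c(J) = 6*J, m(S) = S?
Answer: -1620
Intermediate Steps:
r(b) = 2*b/(16 + b) (r(b) = (b + b)/(b - 4*(-4)) = (2*b)/(b + 16) = (2*b)/(16 + b) = 2*b/(16 + b))
I = 18 (I = 6*3 + 0*3 = 18 + 0 = 18)
(35*I)*r(-9) = (35*18)*(2*(-9)/(16 - 9)) = 630*(2*(-9)/7) = 630*(2*(-9)*(1/7)) = 630*(-18/7) = -1620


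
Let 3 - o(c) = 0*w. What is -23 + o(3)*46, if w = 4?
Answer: 115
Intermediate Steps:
o(c) = 3 (o(c) = 3 - 0*4 = 3 - 1*0 = 3 + 0 = 3)
-23 + o(3)*46 = -23 + 3*46 = -23 + 138 = 115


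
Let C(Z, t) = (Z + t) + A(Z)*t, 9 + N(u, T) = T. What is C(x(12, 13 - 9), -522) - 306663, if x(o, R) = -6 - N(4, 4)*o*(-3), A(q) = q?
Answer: -210279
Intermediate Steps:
N(u, T) = -9 + T
x(o, R) = -6 - 15*o (x(o, R) = -6 - (-9 + 4)*o*(-3) = -6 - (-5*o)*(-3) = -6 - 15*o)
C(Z, t) = Z + t + Z*t (C(Z, t) = (Z + t) + Z*t = Z + t + Z*t)
C(x(12, 13 - 9), -522) - 306663 = ((-6 - 15*12) - 522 + (-6 - 15*12)*(-522)) - 306663 = ((-6 - 180) - 522 + (-6 - 180)*(-522)) - 306663 = (-186 - 522 - 186*(-522)) - 306663 = (-186 - 522 + 97092) - 306663 = 96384 - 306663 = -210279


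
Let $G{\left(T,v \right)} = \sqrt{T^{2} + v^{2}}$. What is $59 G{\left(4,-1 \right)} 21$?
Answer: $1239 \sqrt{17} \approx 5108.5$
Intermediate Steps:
$59 G{\left(4,-1 \right)} 21 = 59 \sqrt{4^{2} + \left(-1\right)^{2}} \cdot 21 = 59 \sqrt{16 + 1} \cdot 21 = 59 \sqrt{17} \cdot 21 = 59 \cdot 21 \sqrt{17} = 1239 \sqrt{17}$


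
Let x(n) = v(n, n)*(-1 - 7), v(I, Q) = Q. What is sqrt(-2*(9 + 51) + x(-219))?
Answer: 4*sqrt(102) ≈ 40.398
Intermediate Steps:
x(n) = -8*n (x(n) = n*(-1 - 7) = n*(-8) = -8*n)
sqrt(-2*(9 + 51) + x(-219)) = sqrt(-2*(9 + 51) - 8*(-219)) = sqrt(-2*60 + 1752) = sqrt(-120 + 1752) = sqrt(1632) = 4*sqrt(102)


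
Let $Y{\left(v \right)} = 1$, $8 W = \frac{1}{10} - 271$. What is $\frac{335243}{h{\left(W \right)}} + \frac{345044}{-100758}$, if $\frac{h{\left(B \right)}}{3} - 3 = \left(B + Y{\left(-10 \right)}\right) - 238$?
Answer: $- \frac{64867975694}{154224513} \approx -420.61$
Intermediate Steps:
$W = - \frac{2709}{80}$ ($W = \frac{\frac{1}{10} - 271}{8} = \frac{1}{8} \left(- \frac{2709}{10}\right) = - \frac{2709}{80} \approx -33.862$)
$h{\left(B \right)} = -702 + 3 B$ ($h{\left(B \right)} = 9 + 3 \left(\left(B + 1\right) - 238\right) = 9 + 3 \left(\left(1 + B\right) - 238\right) = 9 + 3 \left(-237 + B\right) = 9 + \left(-711 + 3 B\right) = -702 + 3 B$)
$\frac{335243}{h{\left(W \right)}} + \frac{345044}{-100758} = \frac{335243}{-702 + 3 \left(- \frac{2709}{80}\right)} + \frac{345044}{-100758} = \frac{335243}{-702 - \frac{8127}{80}} + 345044 \left(- \frac{1}{100758}\right) = \frac{335243}{- \frac{64287}{80}} - \frac{24646}{7197} = 335243 \left(- \frac{80}{64287}\right) - \frac{24646}{7197} = - \frac{26819440}{64287} - \frac{24646}{7197} = - \frac{64867975694}{154224513}$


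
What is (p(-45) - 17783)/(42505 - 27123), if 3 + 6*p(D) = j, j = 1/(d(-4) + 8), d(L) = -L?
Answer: -1280411/1107504 ≈ -1.1561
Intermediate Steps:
j = 1/12 (j = 1/(-1*(-4) + 8) = 1/(4 + 8) = 1/12 ≈ 0.083333)
p(D) = -35/72 (p(D) = -½ + (⅙)*(1/12) = -½ + 1/72 = -35/72)
(p(-45) - 17783)/(42505 - 27123) = (-35/72 - 17783)/(42505 - 27123) = -1280411/72/15382 = -1280411/72*1/15382 = -1280411/1107504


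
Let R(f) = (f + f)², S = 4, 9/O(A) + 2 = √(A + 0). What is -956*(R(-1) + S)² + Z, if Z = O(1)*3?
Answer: -61211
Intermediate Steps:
O(A) = 9/(-2 + √A) (O(A) = 9/(-2 + √(A + 0)) = 9/(-2 + √A))
R(f) = 4*f² (R(f) = (2*f)² = 4*f²)
Z = -27 (Z = (9/(-2 + √1))*3 = (9/(-2 + 1))*3 = (9/(-1))*3 = (9*(-1))*3 = -9*3 = -27)
-956*(R(-1) + S)² + Z = -956*(4*(-1)² + 4)² - 27 = -956*(4*1 + 4)² - 27 = -956*(4 + 4)² - 27 = -956*8² - 27 = -956*64 - 27 = -61184 - 27 = -61211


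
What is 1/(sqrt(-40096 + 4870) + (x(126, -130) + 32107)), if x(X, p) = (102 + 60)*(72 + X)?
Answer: 64183/4119492715 - 3*I*sqrt(3914)/4119492715 ≈ 1.558e-5 - 4.556e-8*I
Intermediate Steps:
x(X, p) = 11664 + 162*X (x(X, p) = 162*(72 + X) = 11664 + 162*X)
1/(sqrt(-40096 + 4870) + (x(126, -130) + 32107)) = 1/(sqrt(-40096 + 4870) + ((11664 + 162*126) + 32107)) = 1/(sqrt(-35226) + ((11664 + 20412) + 32107)) = 1/(3*I*sqrt(3914) + (32076 + 32107)) = 1/(3*I*sqrt(3914) + 64183) = 1/(64183 + 3*I*sqrt(3914))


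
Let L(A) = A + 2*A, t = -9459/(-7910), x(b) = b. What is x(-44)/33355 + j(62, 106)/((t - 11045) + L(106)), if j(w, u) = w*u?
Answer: -1737676673484/2829875257405 ≈ -0.61405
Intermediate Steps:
t = 9459/7910 (t = -9459*(-1/7910) = 9459/7910 ≈ 1.1958)
L(A) = 3*A
j(w, u) = u*w
x(-44)/33355 + j(62, 106)/((t - 11045) + L(106)) = -44/33355 + (106*62)/((9459/7910 - 11045) + 3*106) = -44*1/33355 + 6572/(-87356491/7910 + 318) = -44/33355 + 6572/(-84841111/7910) = -44/33355 + 6572*(-7910/84841111) = -44/33355 - 51984520/84841111 = -1737676673484/2829875257405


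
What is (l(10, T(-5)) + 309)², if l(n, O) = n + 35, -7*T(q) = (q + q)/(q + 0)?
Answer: 125316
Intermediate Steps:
T(q) = -2/7 (T(q) = -(q + q)/(7*(q + 0)) = -2*q/(7*q) = -⅐*2 = -2/7)
l(n, O) = 35 + n
(l(10, T(-5)) + 309)² = ((35 + 10) + 309)² = (45 + 309)² = 354² = 125316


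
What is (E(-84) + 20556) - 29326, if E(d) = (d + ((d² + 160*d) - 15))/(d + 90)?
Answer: -19701/2 ≈ -9850.5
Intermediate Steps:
E(d) = (-15 + d² + 161*d)/(90 + d) (E(d) = (d + (-15 + d² + 160*d))/(90 + d) = (-15 + d² + 161*d)/(90 + d))
(E(-84) + 20556) - 29326 = ((-15 + (-84)² + 161*(-84))/(90 - 84) + 20556) - 29326 = ((-15 + 7056 - 13524)/6 + 20556) - 29326 = ((⅙)*(-6483) + 20556) - 29326 = (-2161/2 + 20556) - 29326 = 38951/2 - 29326 = -19701/2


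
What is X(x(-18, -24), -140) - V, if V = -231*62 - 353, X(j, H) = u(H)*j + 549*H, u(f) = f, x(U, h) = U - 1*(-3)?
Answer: -60085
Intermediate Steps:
x(U, h) = 3 + U (x(U, h) = U + 3 = 3 + U)
X(j, H) = 549*H + H*j (X(j, H) = H*j + 549*H = 549*H + H*j)
V = -14675 (V = -14322 - 353 = -14675)
X(x(-18, -24), -140) - V = -140*(549 + (3 - 18)) - 1*(-14675) = -140*(549 - 15) + 14675 = -140*534 + 14675 = -74760 + 14675 = -60085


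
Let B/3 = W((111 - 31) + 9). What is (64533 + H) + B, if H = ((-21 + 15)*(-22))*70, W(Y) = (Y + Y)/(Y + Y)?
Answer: 73776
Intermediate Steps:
W(Y) = 1 (W(Y) = (2*Y)/((2*Y)) = (2*Y)*(1/(2*Y)) = 1)
B = 3 (B = 3*1 = 3)
H = 9240 (H = -6*(-22)*70 = 132*70 = 9240)
(64533 + H) + B = (64533 + 9240) + 3 = 73773 + 3 = 73776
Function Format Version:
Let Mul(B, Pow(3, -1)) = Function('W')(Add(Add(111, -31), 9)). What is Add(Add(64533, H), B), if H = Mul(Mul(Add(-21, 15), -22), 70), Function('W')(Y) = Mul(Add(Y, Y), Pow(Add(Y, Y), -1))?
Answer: 73776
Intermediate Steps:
Function('W')(Y) = 1 (Function('W')(Y) = Mul(Mul(2, Y), Pow(Mul(2, Y), -1)) = Mul(Mul(2, Y), Mul(Rational(1, 2), Pow(Y, -1))) = 1)
B = 3 (B = Mul(3, 1) = 3)
H = 9240 (H = Mul(Mul(-6, -22), 70) = Mul(132, 70) = 9240)
Add(Add(64533, H), B) = Add(Add(64533, 9240), 3) = Add(73773, 3) = 73776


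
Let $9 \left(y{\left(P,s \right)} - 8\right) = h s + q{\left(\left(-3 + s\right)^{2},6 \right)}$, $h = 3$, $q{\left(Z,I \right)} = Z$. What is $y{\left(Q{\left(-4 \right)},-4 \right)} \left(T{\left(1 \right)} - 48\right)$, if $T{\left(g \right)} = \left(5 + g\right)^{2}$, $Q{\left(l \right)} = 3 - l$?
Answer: $- \frac{436}{3} \approx -145.33$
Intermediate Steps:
$y{\left(P,s \right)} = 8 + \frac{s}{3} + \frac{\left(-3 + s\right)^{2}}{9}$ ($y{\left(P,s \right)} = 8 + \frac{3 s + \left(-3 + s\right)^{2}}{9} = 8 + \frac{\left(-3 + s\right)^{2} + 3 s}{9} = 8 + \left(\frac{s}{3} + \frac{\left(-3 + s\right)^{2}}{9}\right) = 8 + \frac{s}{3} + \frac{\left(-3 + s\right)^{2}}{9}$)
$y{\left(Q{\left(-4 \right)},-4 \right)} \left(T{\left(1 \right)} - 48\right) = \left(9 - - \frac{4}{3} + \frac{\left(-4\right)^{2}}{9}\right) \left(\left(5 + 1\right)^{2} - 48\right) = \left(9 + \frac{4}{3} + \frac{1}{9} \cdot 16\right) \left(6^{2} - 48\right) = \left(9 + \frac{4}{3} + \frac{16}{9}\right) \left(36 - 48\right) = \frac{109}{9} \left(-12\right) = - \frac{436}{3}$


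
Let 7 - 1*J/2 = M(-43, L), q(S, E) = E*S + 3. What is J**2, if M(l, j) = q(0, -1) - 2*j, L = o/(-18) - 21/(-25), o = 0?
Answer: 80656/625 ≈ 129.05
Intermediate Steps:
L = 21/25 (L = 0/(-18) - 21/(-25) = 0*(-1/18) - 21*(-1/25) = 0 + 21/25 = 21/25 ≈ 0.84000)
q(S, E) = 3 + E*S
M(l, j) = 3 - 2*j (M(l, j) = (3 - 1*0) - 2*j = (3 + 0) - 2*j = 3 - 2*j)
J = 284/25 (J = 14 - 2*(3 - 2*21/25) = 14 - 2*(3 - 42/25) = 14 - 2*33/25 = 14 - 66/25 = 284/25 ≈ 11.360)
J**2 = (284/25)**2 = 80656/625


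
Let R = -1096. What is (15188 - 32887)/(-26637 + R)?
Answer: 17699/27733 ≈ 0.63819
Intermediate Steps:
(15188 - 32887)/(-26637 + R) = (15188 - 32887)/(-26637 - 1096) = -17699/(-27733) = -17699*(-1/27733) = 17699/27733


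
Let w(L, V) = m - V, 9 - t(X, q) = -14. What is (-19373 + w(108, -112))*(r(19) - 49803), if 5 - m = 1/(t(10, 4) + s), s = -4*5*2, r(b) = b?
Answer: 16296842184/17 ≈ 9.5864e+8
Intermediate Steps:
t(X, q) = 23 (t(X, q) = 9 - 1*(-14) = 9 + 14 = 23)
s = -40 (s = -20*2 = -40)
m = 86/17 (m = 5 - 1/(23 - 40) = 5 - 1/(-17) = 5 - 1*(-1/17) = 5 + 1/17 = 86/17 ≈ 5.0588)
w(L, V) = 86/17 - V
(-19373 + w(108, -112))*(r(19) - 49803) = (-19373 + (86/17 - 1*(-112)))*(19 - 49803) = (-19373 + (86/17 + 112))*(-49784) = (-19373 + 1990/17)*(-49784) = -327351/17*(-49784) = 16296842184/17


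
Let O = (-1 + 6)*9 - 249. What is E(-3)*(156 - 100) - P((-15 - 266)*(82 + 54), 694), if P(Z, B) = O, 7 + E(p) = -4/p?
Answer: -340/3 ≈ -113.33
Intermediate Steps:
E(p) = -7 - 4/p
O = -204 (O = 5*9 - 249 = 45 - 249 = -204)
P(Z, B) = -204
E(-3)*(156 - 100) - P((-15 - 266)*(82 + 54), 694) = (-7 - 4/(-3))*(156 - 100) - 1*(-204) = (-7 - 4*(-⅓))*56 + 204 = (-7 + 4/3)*56 + 204 = -17/3*56 + 204 = -952/3 + 204 = -340/3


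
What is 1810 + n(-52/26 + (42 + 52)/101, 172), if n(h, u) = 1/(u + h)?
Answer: 31247941/17264 ≈ 1810.0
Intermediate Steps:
n(h, u) = 1/(h + u)
1810 + n(-52/26 + (42 + 52)/101, 172) = 1810 + 1/((-52/26 + (42 + 52)/101) + 172) = 1810 + 1/((-52*1/26 + 94*(1/101)) + 172) = 1810 + 1/((-2 + 94/101) + 172) = 1810 + 1/(-108/101 + 172) = 1810 + 1/(17264/101) = 1810 + 101/17264 = 31247941/17264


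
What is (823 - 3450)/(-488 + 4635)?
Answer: -2627/4147 ≈ -0.63347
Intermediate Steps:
(823 - 3450)/(-488 + 4635) = -2627/4147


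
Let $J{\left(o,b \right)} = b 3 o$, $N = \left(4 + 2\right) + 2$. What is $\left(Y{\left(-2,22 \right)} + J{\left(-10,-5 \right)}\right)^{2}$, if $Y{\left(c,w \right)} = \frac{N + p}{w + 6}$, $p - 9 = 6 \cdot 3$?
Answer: $\frac{366025}{16} \approx 22877.0$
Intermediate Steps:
$p = 27$ ($p = 9 + 6 \cdot 3 = 9 + 18 = 27$)
$N = 8$ ($N = 6 + 2 = 8$)
$J{\left(o,b \right)} = 3 b o$
$Y{\left(c,w \right)} = \frac{35}{6 + w}$ ($Y{\left(c,w \right)} = \frac{8 + 27}{w + 6} = \frac{35}{6 + w}$)
$\left(Y{\left(-2,22 \right)} + J{\left(-10,-5 \right)}\right)^{2} = \left(\frac{35}{6 + 22} + 3 \left(-5\right) \left(-10\right)\right)^{2} = \left(\frac{35}{28} + 150\right)^{2} = \left(35 \cdot \frac{1}{28} + 150\right)^{2} = \left(\frac{5}{4} + 150\right)^{2} = \left(\frac{605}{4}\right)^{2} = \frac{366025}{16}$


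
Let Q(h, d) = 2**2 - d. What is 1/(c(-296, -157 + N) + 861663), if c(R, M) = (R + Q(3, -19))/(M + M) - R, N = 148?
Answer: 6/5171845 ≈ 1.1601e-6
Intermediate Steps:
Q(h, d) = 4 - d
c(R, M) = -R + (23 + R)/(2*M) (c(R, M) = (R + (4 - 1*(-19)))/(M + M) - R = (R + (4 + 19))/((2*M)) - R = (R + 23)*(1/(2*M)) - R = (23 + R)*(1/(2*M)) - R = (23 + R)/(2*M) - R = -R + (23 + R)/(2*M))
1/(c(-296, -157 + N) + 861663) = 1/((23 - 296 - 2*(-157 + 148)*(-296))/(2*(-157 + 148)) + 861663) = 1/((1/2)*(23 - 296 - 2*(-9)*(-296))/(-9) + 861663) = 1/((1/2)*(-1/9)*(23 - 296 - 5328) + 861663) = 1/((1/2)*(-1/9)*(-5601) + 861663) = 1/(1867/6 + 861663) = 1/(5171845/6) = 6/5171845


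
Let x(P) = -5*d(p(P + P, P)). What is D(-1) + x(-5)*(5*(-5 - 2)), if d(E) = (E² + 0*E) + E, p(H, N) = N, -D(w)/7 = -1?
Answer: 3507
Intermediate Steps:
D(w) = 7 (D(w) = -7*(-1) = 7)
d(E) = E + E² (d(E) = (E² + 0) + E = E² + E = E + E²)
x(P) = -5*P*(1 + P)
D(-1) + x(-5)*(5*(-5 - 2)) = 7 + (-5*(-5)*(1 - 5))*(5*(-5 - 2)) = 7 + (-5*(-5)*(-4))*(5*(-7)) = 7 - 100*(-35) = 7 + 3500 = 3507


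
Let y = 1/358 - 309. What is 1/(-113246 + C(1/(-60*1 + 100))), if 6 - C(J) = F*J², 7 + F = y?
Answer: -572800/64863758873 ≈ -8.8308e-6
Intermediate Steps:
y = -110621/358 (y = 1/358 - 309 = -110621/358 ≈ -309.00)
F = -113127/358 (F = -7 - 110621/358 = -113127/358 ≈ -316.00)
C(J) = 6 + 113127*J²/358 (C(J) = 6 - (-113127)*J²/358 = 6 + 113127*J²/358)
1/(-113246 + C(1/(-60*1 + 100))) = 1/(-113246 + (6 + 113127*(1/(-60*1 + 100))²/358)) = 1/(-113246 + (6 + 113127*(1/(-60 + 100))²/358)) = 1/(-113246 + (6 + 113127*(1/40)²/358)) = 1/(-113246 + (6 + (113127/358)*(1/1600))) = 1/(-113246 + (6 + 113127/572800)) = 1/(-113246 + 3549927/572800) = 1/(-64863758873/572800) = -572800/64863758873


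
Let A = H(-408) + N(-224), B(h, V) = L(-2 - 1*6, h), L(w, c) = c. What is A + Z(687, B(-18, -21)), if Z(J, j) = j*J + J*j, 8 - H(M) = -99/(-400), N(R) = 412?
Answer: -9724899/400 ≈ -24312.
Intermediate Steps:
H(M) = 3101/400 (H(M) = 8 - (-99)/(-400) = 8 - (-99)*(-1)/400 = 8 - 1*99/400 = 8 - 99/400 = 3101/400)
B(h, V) = h
A = 167901/400 (A = 3101/400 + 412 = 167901/400 ≈ 419.75)
Z(J, j) = 2*J*j (Z(J, j) = J*j + J*j = 2*J*j)
A + Z(687, B(-18, -21)) = 167901/400 + 2*687*(-18) = 167901/400 - 24732 = -9724899/400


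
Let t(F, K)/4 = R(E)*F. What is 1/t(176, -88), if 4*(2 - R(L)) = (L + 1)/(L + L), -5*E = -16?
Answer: 2/2585 ≈ 0.00077369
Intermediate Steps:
E = 16/5 (E = -⅕*(-16) = 16/5 ≈ 3.2000)
R(L) = 2 - (1 + L)/(8*L) (R(L) = 2 - (L + 1)/(4*(L + L)) = 2 - (1 + L)/(4*(2*L)) = 2 - (1 + L)*1/(2*L)/4 = 2 - (1 + L)/(8*L))
t(F, K) = 235*F/32 (t(F, K) = 4*(((-1 + 15*(16/5))/(8*(16/5)))*F) = 4*(((⅛)*(5/16)*(-1 + 48))*F) = 4*(((⅛)*(5/16)*47)*F) = 4*(235*F/128) = 235*F/32)
1/t(176, -88) = 1/((235/32)*176) = 1/(2585/2) = 2/2585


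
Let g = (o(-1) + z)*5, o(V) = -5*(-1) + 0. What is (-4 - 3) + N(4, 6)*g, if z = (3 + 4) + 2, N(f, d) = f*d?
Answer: 1673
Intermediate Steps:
o(V) = 5 (o(V) = 5 + 0 = 5)
N(f, d) = d*f
z = 9 (z = 7 + 2 = 9)
g = 70 (g = (5 + 9)*5 = 14*5 = 70)
(-4 - 3) + N(4, 6)*g = (-4 - 3) + (6*4)*70 = -7 + 24*70 = -7 + 1680 = 1673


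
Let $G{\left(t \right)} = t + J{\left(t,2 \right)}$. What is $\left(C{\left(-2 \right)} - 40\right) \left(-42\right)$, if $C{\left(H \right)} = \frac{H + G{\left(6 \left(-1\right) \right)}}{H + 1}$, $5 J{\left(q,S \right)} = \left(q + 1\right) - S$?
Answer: $\frac{6426}{5} \approx 1285.2$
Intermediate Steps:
$J{\left(q,S \right)} = \frac{1}{5} - \frac{S}{5} + \frac{q}{5}$ ($J{\left(q,S \right)} = \frac{\left(q + 1\right) - S}{5} = \frac{\left(1 + q\right) - S}{5} = \frac{1 + q - S}{5} = \frac{1}{5} - \frac{S}{5} + \frac{q}{5}$)
$G{\left(t \right)} = - \frac{1}{5} + \frac{6 t}{5}$ ($G{\left(t \right)} = t + \left(\frac{1}{5} - \frac{2}{5} + \frac{t}{5}\right) = t + \left(- \frac{1}{5} + \frac{t}{5}\right) = - \frac{1}{5} + \frac{6 t}{5}$)
$C{\left(H \right)} = \frac{- \frac{37}{5} + H}{1 + H}$ ($C{\left(H \right)} = \frac{H + \left(- \frac{1}{5} + \frac{6 \cdot 6 \left(-1\right)}{5}\right)}{H + 1} = \frac{H + \left(- \frac{1}{5} + \frac{6}{5} \left(-6\right)\right)}{1 + H} = \frac{H - \frac{37}{5}}{1 + H} = \frac{- \frac{37}{5} + H}{1 + H}$)
$\left(C{\left(-2 \right)} - 40\right) \left(-42\right) = \left(\frac{- \frac{37}{5} - 2}{1 - 2} - 40\right) \left(-42\right) = \left(\frac{1}{-1} \left(- \frac{47}{5}\right) - 40\right) \left(-42\right) = \left(\left(-1\right) \left(- \frac{47}{5}\right) - 40\right) \left(-42\right) = \left(\frac{47}{5} - 40\right) \left(-42\right) = \left(- \frac{153}{5}\right) \left(-42\right) = \frac{6426}{5}$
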